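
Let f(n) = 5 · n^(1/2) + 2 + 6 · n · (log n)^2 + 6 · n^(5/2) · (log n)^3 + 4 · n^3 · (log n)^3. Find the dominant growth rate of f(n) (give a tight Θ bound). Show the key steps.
f(n) ∈ Θ(n^3 · (log n)^3)

Compare the terms by growth order. For large n, n^a · (log n)^b dominates n^a' · (log n)^b' iff a > a', or (a = a' and b > b'). Ranking the 5 terms shows the dominant one is 4 · n^3 · (log n)^3. Hence f(n) ∈ Θ(n^3 · (log n)^3).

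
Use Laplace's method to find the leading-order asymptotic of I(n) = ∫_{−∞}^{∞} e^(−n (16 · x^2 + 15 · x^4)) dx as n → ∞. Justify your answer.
I(n) ~ sqrt(π/(16n))

φ(x) = 16 · x^2 + 15 · x^4 has its unique global minimum at x* = 0 (since φ'(x) = 32x + 60x^3 = 0 only at x = 0 for real x with both coefficients positive, and φ → ∞ as |x| → ∞). At x* = 0, φ(0) = 0 and φ''(0) = 32. Laplace's method then gives
  I(n) ~ sqrt(2π / (n · φ''(0))) · e^(−n φ(0)) = sqrt(2π / (32n)) = sqrt(π/(16n)).
The 15 · x^4 term contributes only at subleading order (an O(1/n) relative correction).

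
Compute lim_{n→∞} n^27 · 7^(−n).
lim = 0

Exponentials with base > 1 dominate every fixed polynomial: for any fixed c, n^c / 7^n → 0 as n → ∞ (e.g. by the ratio test, or by writing 7^n = e^(n ln 7) and noting e^(n ln 7) / n^c → ∞). Hence n^27 · 7^(−n) = n^27 / 7^n → 0.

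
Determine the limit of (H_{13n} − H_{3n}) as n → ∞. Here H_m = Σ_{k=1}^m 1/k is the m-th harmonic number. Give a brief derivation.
lim = ln(13/3)

Euler-Maclaurin gives H_m = ln m + γ + 1/(2m) + O(1/m^2). The γ and O(1/m) terms cancel in the difference:
  H_{13n} − H_{3n} = ln(13n) − ln(3n) + O(1/n) = ln(13/3) + O(1/n).
Hence the limit is ln(13/3).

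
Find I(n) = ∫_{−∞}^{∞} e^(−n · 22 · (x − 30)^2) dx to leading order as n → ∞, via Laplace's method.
I(n) = sqrt(π/(22n))

Here φ(x) = 22 · (x − 30)^2 has its unique minimum at x* = 30 with φ(x*) = 0 and φ''(x*) = 44. Laplace's method gives
  I(n) ~ e^(−n φ(x*)) · sqrt(2π / (n · φ''(x*))) = sqrt(2π / (44n)) = sqrt(π/(22n)).
This is exact: substituting u = (x − 30)·sqrt(22n) gives I(n) = (1/sqrt(22n)) ∫_{−∞}^{∞} e^(−u^2) du = sqrt(π/(22n)).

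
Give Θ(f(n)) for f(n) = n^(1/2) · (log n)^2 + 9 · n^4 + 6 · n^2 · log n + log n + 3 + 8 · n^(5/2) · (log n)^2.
f(n) ∈ Θ(n^4)

Compare the terms by growth order. For large n, n^a · (log n)^b dominates n^a' · (log n)^b' iff a > a', or (a = a' and b > b'). Ranking the 6 terms shows the dominant one is 9 · n^4. Hence f(n) ∈ Θ(n^4).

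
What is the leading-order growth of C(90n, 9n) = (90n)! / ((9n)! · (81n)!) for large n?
C(90n, 9n) ~ (10000000000/387420489)^(9n) · sqrt(5/(9π·9n))

Write N = 9n. Apply Stirling to each factorial:
  (10N)! ~ sqrt(2π·10N) · (10N/e)^(10N),
  N! ~ sqrt(2π N) · (N/e)^N,
  (9N)! ~ sqrt(2π·9N) · (9N/e)^(9N).
The exponential factors combine to (10N)^(10N) / (N^N · (9N)^(9N)) = 10^(10N)/9^(9N) = (10^10/9^9)^N = (10000000000/387420489)^N.
The square-root prefactors combine to sqrt(2π·10N) / (sqrt(2π N)·sqrt(2π·9N)) = sqrt(10 / (2π·9·N)) = sqrt(5/(9π·9n)).
Substituting N = 9n: C(90n, 9n) ~ (10000000000/387420489)^(9n) · sqrt(5/(9π·9n)).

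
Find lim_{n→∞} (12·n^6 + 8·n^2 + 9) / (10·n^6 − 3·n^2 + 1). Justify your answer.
lim = 12/10 = 6/5

For large n the leading n^6 terms dominate both numerator and denominator. Dividing top and bottom by n^6, every other term tends to 0, leaving 12/10 = 6/5.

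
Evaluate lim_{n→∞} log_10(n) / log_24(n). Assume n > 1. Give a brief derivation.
lim = ln(24) / ln(10) = log_10(24)

Change of base: log_10(n) = ln n / ln 10 and log_24(n) = ln n / ln 24. The ratio is (ln n / ln 10) · (ln 24 / ln n) = ln 24 / ln 10, a constant independent of n. So the limit is ln 24 / ln 10 = log_10(24).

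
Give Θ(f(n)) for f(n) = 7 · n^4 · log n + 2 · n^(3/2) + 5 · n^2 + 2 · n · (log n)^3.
f(n) ∈ Θ(n^4 · log n)

Compare the terms by growth order. For large n, n^a · (log n)^b dominates n^a' · (log n)^b' iff a > a', or (a = a' and b > b'). Ranking the 4 terms shows the dominant one is 7 · n^4 · log n. Hence f(n) ∈ Θ(n^4 · log n).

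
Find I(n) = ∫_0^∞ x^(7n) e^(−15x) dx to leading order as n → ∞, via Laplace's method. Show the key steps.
I(n) ~ (sqrt(2π·7n) / 15) · (7n/(15e))^(7n)

Write the integrand as exp(7n ln x − 15x) and set f(x) = 7n ln x − 15x. Then f'(x) = 7n/x − 15 = 0 at x* = 7n/15, and f''(x*) = −7n/x*^2 = −15^2/(7n). Laplace's method (interior maximum) gives
  I(n) ~ e^(f(x*)) · sqrt(2π / |f''(x*)|)
        = exp(7n ln(7n/15) − 7n) · sqrt(2π · 7n / 15^2)
        = (7n/15)^(7n) e^(−7n) · sqrt(2π·7n) / 15
        = (sqrt(2π·7n) / 15) · (7n/(15e))^(7n).
This matches Γ(7n+1)/15^(7n+1) with Stirling applied to Γ.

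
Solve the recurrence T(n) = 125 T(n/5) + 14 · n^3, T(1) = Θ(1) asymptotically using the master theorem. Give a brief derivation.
T(n) = Θ(n^3 log n)

log_5 125 = 3, and f(n) = 14 · n^3 = Θ(n^(log_5 125)). This is Case 2 of the master theorem: T(n) = Θ(f(n) · log n) = Θ(n^3 log n).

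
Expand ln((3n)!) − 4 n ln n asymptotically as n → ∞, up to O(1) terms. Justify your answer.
ln((3n)!) − 4 n ln n = −n ln n + 3(ln 3 − 1) n + (1/2) ln(2π·3n) + O(1/n)

Stirling: ln((3n)!) = 3n ln(3n) − 3n + (1/2) ln(2π·3n) + O(1/n).
Expand 3n ln(3n) = 3n (ln n + ln 3) = 3n ln n + 3n ln 3.
Subtract 4n ln n: leading term is (3 − 4) n ln n = −n ln n. The next term is 3n ln 3 − 3n = 3(ln 3 − 1) n. Then the (1/2) ln(2π·3n) correction.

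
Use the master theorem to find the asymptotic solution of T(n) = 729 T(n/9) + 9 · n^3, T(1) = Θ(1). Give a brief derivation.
T(n) = Θ(n^3 log n)

log_9 729 = 3, and f(n) = 9 · n^3 = Θ(n^(log_9 729)). This is Case 2 of the master theorem: T(n) = Θ(f(n) · log n) = Θ(n^3 log n).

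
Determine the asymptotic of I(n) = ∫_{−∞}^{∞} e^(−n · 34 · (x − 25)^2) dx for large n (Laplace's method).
I(n) = sqrt(π/(34n))

Here φ(x) = 34 · (x − 25)^2 has its unique minimum at x* = 25 with φ(x*) = 0 and φ''(x*) = 68. Laplace's method gives
  I(n) ~ e^(−n φ(x*)) · sqrt(2π / (n · φ''(x*))) = sqrt(2π / (68n)) = sqrt(π/(34n)).
This is exact: substituting u = (x − 25)·sqrt(34n) gives I(n) = (1/sqrt(34n)) ∫_{−∞}^{∞} e^(−u^2) du = sqrt(π/(34n)).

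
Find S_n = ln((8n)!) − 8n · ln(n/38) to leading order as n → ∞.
S_n ~ 8n · (ln 304 − 1) + O(ln n)

Stirling: ln((8n)!) = 8n ln(8n) − 8n + O(ln n).
  S_n = 8n ln(8n) − 8n − 8n ln(n/38) + O(ln n)
      = 8n ln(8n) − 8n ln n + 8n ln 38 − 8n + O(ln n)
      = 8n ln 8 + 8n ln 38 − 8n + O(ln n)
      = 8n (ln 304 − 1) + O(ln n).
Numerically ln(304) − 1 ≈ 4.7170.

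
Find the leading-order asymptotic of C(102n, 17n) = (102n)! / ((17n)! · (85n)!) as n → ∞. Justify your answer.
C(102n, 17n) ~ (46656/3125)^(17n) · sqrt(3/(5π·17n))

Write N = 17n. Apply Stirling to each factorial:
  (6N)! ~ sqrt(2π·6N) · (6N/e)^(6N),
  N! ~ sqrt(2π N) · (N/e)^N,
  (5N)! ~ sqrt(2π·5N) · (5N/e)^(5N).
The exponential factors combine to (6N)^(6N) / (N^N · (5N)^(5N)) = 6^(6N)/5^(5N) = (6^6/5^5)^N = (46656/3125)^N.
The square-root prefactors combine to sqrt(2π·6N) / (sqrt(2π N)·sqrt(2π·5N)) = sqrt(6 / (2π·5·N)) = sqrt(3/(5π·17n)).
Substituting N = 17n: C(102n, 17n) ~ (46656/3125)^(17n) · sqrt(3/(5π·17n)).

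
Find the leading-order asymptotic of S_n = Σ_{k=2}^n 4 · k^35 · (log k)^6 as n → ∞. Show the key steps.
S_n ~ n^36 · (log n)^6 / 9

By integral comparison, S_n = ∫_1^n 4 · x^35 · (log x)^6 dx + O(n^35 · (log n)^6). For the integral, the leading term of ∫_1^n x^35 (log x)^6 dx is n^36/36 · (log n)^6 (by repeated integration by parts; each step lowers the log-exponent and produces a relatively O(1/log n) correction). Hence S_n ~ n^36 · (log n)^6 / 9.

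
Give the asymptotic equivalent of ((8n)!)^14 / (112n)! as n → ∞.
((8n)!)^14/(112n)! ~ ((2π·8n)^(13/2) / sqrt(14)) · 14^(−14·8n)  →  0

Write N = 8n. Stirling: N! ~ sqrt(2π N)(N/e)^N and (14N)! ~ sqrt(2π·14N)·(14N/e)^(14N).
  (N!)^14/(14N)! ~ (2π N)^(14/2) (N/e)^(14N) / [sqrt(2π·14N) (14N/e)^(14N)]
     = (2π N)^(14/2) / sqrt(2π·14N) · (N/(14N))^(14N)
     = (2π N)^((14−1)/2) / sqrt(14) · 14^(−14N).
Since 14^14 > 1, the factor 14^(−14N) decays exponentially, so the ratio → 0. Substituting N = 8n gives the stated form.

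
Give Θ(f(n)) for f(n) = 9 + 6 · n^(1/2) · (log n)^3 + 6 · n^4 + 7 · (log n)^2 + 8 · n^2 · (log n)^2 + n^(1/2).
f(n) ∈ Θ(n^4)

Compare the terms by growth order. For large n, n^a · (log n)^b dominates n^a' · (log n)^b' iff a > a', or (a = a' and b > b'). Ranking the 6 terms shows the dominant one is 6 · n^4. Hence f(n) ∈ Θ(n^4).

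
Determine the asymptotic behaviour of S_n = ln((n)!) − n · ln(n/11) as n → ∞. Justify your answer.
S_n ~ n · (ln 11 − 1) + O(ln n)

Stirling: ln((n)!) = n ln(n) − n + O(ln n).
  S_n = n ln(n) − n − n ln(n/11) + O(ln n)
      = n ln(n) − n ln n + n ln 11 − n + O(ln n)
      = n ln 11 − n + O(ln n)
      = n (ln 11 − 1) + O(ln n).
Numerically ln(11) − 1 ≈ 1.3979.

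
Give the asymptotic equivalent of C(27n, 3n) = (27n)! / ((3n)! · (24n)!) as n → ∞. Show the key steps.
C(27n, 3n) ~ (387420489/16777216)^(3n) · sqrt(9/(16π·3n))

Write N = 3n. Apply Stirling to each factorial:
  (9N)! ~ sqrt(2π·9N) · (9N/e)^(9N),
  N! ~ sqrt(2π N) · (N/e)^N,
  (8N)! ~ sqrt(2π·8N) · (8N/e)^(8N).
The exponential factors combine to (9N)^(9N) / (N^N · (8N)^(8N)) = 9^(9N)/8^(8N) = (9^9/8^8)^N = (387420489/16777216)^N.
The square-root prefactors combine to sqrt(2π·9N) / (sqrt(2π N)·sqrt(2π·8N)) = sqrt(9 / (2π·8·N)) = sqrt(9/(16π·3n)).
Substituting N = 3n: C(27n, 3n) ~ (387420489/16777216)^(3n) · sqrt(9/(16π·3n)).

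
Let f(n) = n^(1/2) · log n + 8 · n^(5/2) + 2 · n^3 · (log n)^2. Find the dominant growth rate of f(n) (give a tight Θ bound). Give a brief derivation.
f(n) ∈ Θ(n^3 · (log n)^2)

Compare the terms by growth order. For large n, n^a · (log n)^b dominates n^a' · (log n)^b' iff a > a', or (a = a' and b > b'). Ranking the 3 terms shows the dominant one is 2 · n^3 · (log n)^2. Hence f(n) ∈ Θ(n^3 · (log n)^2).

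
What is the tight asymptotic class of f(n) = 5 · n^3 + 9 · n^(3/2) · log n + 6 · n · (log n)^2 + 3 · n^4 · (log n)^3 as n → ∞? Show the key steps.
f(n) ∈ Θ(n^4 · (log n)^3)

Compare the terms by growth order. For large n, n^a · (log n)^b dominates n^a' · (log n)^b' iff a > a', or (a = a' and b > b'). Ranking the 4 terms shows the dominant one is 3 · n^4 · (log n)^3. Hence f(n) ∈ Θ(n^4 · (log n)^3).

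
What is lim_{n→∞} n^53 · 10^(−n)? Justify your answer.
lim = 0

Exponentials with base > 1 dominate every fixed polynomial: for any fixed c, n^c / 10^n → 0 as n → ∞ (e.g. by the ratio test, or by writing 10^n = e^(n ln 10) and noting e^(n ln 10) / n^c → ∞). Hence n^53 · 10^(−n) = n^53 / 10^n → 0.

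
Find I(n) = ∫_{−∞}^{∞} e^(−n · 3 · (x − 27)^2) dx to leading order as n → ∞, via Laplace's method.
I(n) = sqrt(π/(3n))

Here φ(x) = 3 · (x − 27)^2 has its unique minimum at x* = 27 with φ(x*) = 0 and φ''(x*) = 6. Laplace's method gives
  I(n) ~ e^(−n φ(x*)) · sqrt(2π / (n · φ''(x*))) = sqrt(2π / (6n)) = sqrt(π/(3n)).
This is exact: substituting u = (x − 27)·sqrt(3n) gives I(n) = (1/sqrt(3n)) ∫_{−∞}^{∞} e^(−u^2) du = sqrt(π/(3n)).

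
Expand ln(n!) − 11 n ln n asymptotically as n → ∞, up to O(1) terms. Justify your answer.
ln(n!) − 11 n ln n = −10 n ln n − n + (1/2) ln(2π n) + O(1/n)

Stirling: ln((n)!) = n ln(n) − n + (1/2) ln(2π·n) + O(1/n).
Here n ln(n) = n ln n.
Subtract 11n ln n: leading term is (1 − 11) n ln n = −10 n ln n. The next term is −n. Then the (1/2) ln(2π·n) correction.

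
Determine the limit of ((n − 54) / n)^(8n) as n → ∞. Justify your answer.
lim = e^(−432)

Rewrite as (1 − 54/n)^(8n). By the standard limit (1 + x/n)^n → e^x, we have (1 − 54/n)^n → e^(−54), and raising to the 8th power gives e^(−432).
More precisely, ln[(1 − 54/n)^(8n)] = 8n · ln(1 − 54/n) = 8n · (-54/n + O(1/n^2)) = -432 + O(1/n) → -432.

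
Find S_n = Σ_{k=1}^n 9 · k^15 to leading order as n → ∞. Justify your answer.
S_n ~ 9 · n^16 / 16

By integral comparison (Euler-Maclaurin), Σ_{k=1}^n 9 · k^15 = 9 · ∫_0^n x^15 dx + O(n^15) = 9 · n^16/16 + O(n^15). (Equivalently, Faulhaber's formula gives the same leading term.)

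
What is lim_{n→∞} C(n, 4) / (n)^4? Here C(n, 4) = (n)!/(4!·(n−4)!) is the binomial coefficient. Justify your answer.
lim = 1/4! = 1/24

With N = n → ∞: C(N, 4) / N^4 = [N(N−1)…(N−3)] / (4! · N^4) = (1/4!) · 1 · (1 − 1/n) · (1 − 2/n) · (1 − 3/n). Each factor → 1 as N → ∞, so the limit is 1/4! = 1/24.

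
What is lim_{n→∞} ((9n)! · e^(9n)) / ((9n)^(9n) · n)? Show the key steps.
lim = 0

Stirling: (9n)! ~ sqrt(2π·9n) · (9n/e)^(9n). Hence
  (9n)! · e^(9n) / (9n)^(9n) ~ sqrt(2π·9n).
Dividing by n: sqrt(2π·9n) / n = sqrt(2π·9) · n^((1−2)/2), so the expression behaves like sqrt(2π·9) · n^((1−2)/2) → 0.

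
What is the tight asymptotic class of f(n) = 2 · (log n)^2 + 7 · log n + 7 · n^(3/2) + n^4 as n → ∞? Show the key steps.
f(n) ∈ Θ(n^4)

Compare the terms by growth order. For large n, n^a · (log n)^b dominates n^a' · (log n)^b' iff a > a', or (a = a' and b > b'). Ranking the 4 terms shows the dominant one is n^4. Hence f(n) ∈ Θ(n^4).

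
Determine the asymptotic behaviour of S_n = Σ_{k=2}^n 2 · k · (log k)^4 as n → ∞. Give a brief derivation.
S_n ~ n^2 · (log n)^4

By integral comparison, S_n = ∫_1^n 2 · x · (log x)^4 dx + O(n · (log n)^4). For the integral, the leading term of ∫_1^n x^1 (log x)^4 dx is n^2/2 · (log n)^4 (by repeated integration by parts; each step lowers the log-exponent and produces a relatively O(1/log n) correction). Hence S_n ~ n^2 · (log n)^4.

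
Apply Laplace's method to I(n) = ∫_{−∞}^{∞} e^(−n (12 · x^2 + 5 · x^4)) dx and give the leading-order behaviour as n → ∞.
I(n) ~ sqrt(π/(12n))

φ(x) = 12 · x^2 + 5 · x^4 has its unique global minimum at x* = 0 (since φ'(x) = 24x + 20x^3 = 0 only at x = 0 for real x with both coefficients positive, and φ → ∞ as |x| → ∞). At x* = 0, φ(0) = 0 and φ''(0) = 24. Laplace's method then gives
  I(n) ~ sqrt(2π / (n · φ''(0))) · e^(−n φ(0)) = sqrt(2π / (24n)) = sqrt(π/(12n)).
The 5 · x^4 term contributes only at subleading order (an O(1/n) relative correction).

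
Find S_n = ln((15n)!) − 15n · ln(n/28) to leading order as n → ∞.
S_n ~ 15n · (ln 420 − 1) + O(ln n)

Stirling: ln((15n)!) = 15n ln(15n) − 15n + O(ln n).
  S_n = 15n ln(15n) − 15n − 15n ln(n/28) + O(ln n)
      = 15n ln(15n) − 15n ln n + 15n ln 28 − 15n + O(ln n)
      = 15n ln 15 + 15n ln 28 − 15n + O(ln n)
      = 15n (ln 420 − 1) + O(ln n).
Numerically ln(420) − 1 ≈ 5.0403.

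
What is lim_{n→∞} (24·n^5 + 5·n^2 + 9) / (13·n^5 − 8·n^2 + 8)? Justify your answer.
lim = 24/13

For large n the leading n^5 terms dominate both numerator and denominator. Dividing top and bottom by n^5, every other term tends to 0, leaving 24/13.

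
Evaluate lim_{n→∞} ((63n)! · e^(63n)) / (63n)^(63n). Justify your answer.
lim = ∞

Stirling: (63n)! ~ sqrt(2π·63n) · (63n/e)^(63n). Hence
  (63n)! · e^(63n) / (63n)^(63n) ~ sqrt(2π·63n) = sqrt(2π·63) · sqrt(n) → ∞.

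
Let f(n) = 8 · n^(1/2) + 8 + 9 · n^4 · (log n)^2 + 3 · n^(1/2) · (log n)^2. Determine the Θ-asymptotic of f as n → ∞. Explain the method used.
f(n) ∈ Θ(n^4 · (log n)^2)

Compare the terms by growth order. For large n, n^a · (log n)^b dominates n^a' · (log n)^b' iff a > a', or (a = a' and b > b'). Ranking the 4 terms shows the dominant one is 9 · n^4 · (log n)^2. Hence f(n) ∈ Θ(n^4 · (log n)^2).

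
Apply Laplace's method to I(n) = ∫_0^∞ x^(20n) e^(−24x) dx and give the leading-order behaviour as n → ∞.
I(n) ~ (sqrt(2π·20n) / 24) · (20n/(24e))^(20n)

Write the integrand as exp(20n ln x − 24x) and set f(x) = 20n ln x − 24x. Then f'(x) = 20n/x − 24 = 0 at x* = 20n/24, and f''(x*) = −20n/x*^2 = −24^2/(20n). Laplace's method (interior maximum) gives
  I(n) ~ e^(f(x*)) · sqrt(2π / |f''(x*)|)
        = exp(20n ln(20n/24) − 20n) · sqrt(2π · 20n / 24^2)
        = (20n/24)^(20n) e^(−20n) · sqrt(2π·20n) / 24
        = (sqrt(2π·20n) / 24) · (20n/(24e))^(20n).
This matches Γ(20n+1)/24^(20n+1) with Stirling applied to Γ.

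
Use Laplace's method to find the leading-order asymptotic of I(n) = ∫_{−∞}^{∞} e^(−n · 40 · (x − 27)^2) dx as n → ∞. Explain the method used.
I(n) = sqrt(π/(40n))

Here φ(x) = 40 · (x − 27)^2 has its unique minimum at x* = 27 with φ(x*) = 0 and φ''(x*) = 80. Laplace's method gives
  I(n) ~ e^(−n φ(x*)) · sqrt(2π / (n · φ''(x*))) = sqrt(2π / (80n)) = sqrt(π/(40n)).
This is exact: substituting u = (x − 27)·sqrt(40n) gives I(n) = (1/sqrt(40n)) ∫_{−∞}^{∞} e^(−u^2) du = sqrt(π/(40n)).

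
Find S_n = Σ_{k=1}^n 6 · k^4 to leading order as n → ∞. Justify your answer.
S_n ~ 6 · n^5 / 5

By integral comparison (Euler-Maclaurin), Σ_{k=1}^n 6 · k^4 = 6 · ∫_0^n x^4 dx + O(n^4) = 6 · n^5/5 + O(n^4). (Equivalently, Faulhaber's formula gives the same leading term.)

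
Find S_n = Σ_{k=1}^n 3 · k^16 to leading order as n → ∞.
S_n ~ 3 · n^17 / 17

By integral comparison (Euler-Maclaurin), Σ_{k=1}^n 3 · k^16 = 3 · ∫_0^n x^16 dx + O(n^16) = 3 · n^17/17 + O(n^16). (Equivalently, Faulhaber's formula gives the same leading term.)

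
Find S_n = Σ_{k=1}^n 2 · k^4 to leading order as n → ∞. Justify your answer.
S_n ~ 2 · n^5 / 5

By integral comparison (Euler-Maclaurin), Σ_{k=1}^n 2 · k^4 = 2 · ∫_0^n x^4 dx + O(n^4) = 2 · n^5/5 + O(n^4). (Equivalently, Faulhaber's formula gives the same leading term.)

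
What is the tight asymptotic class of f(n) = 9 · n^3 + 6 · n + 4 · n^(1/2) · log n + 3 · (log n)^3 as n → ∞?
f(n) ∈ Θ(n^3)

Compare the terms by growth order. For large n, n^a · (log n)^b dominates n^a' · (log n)^b' iff a > a', or (a = a' and b > b'). Ranking the 4 terms shows the dominant one is 9 · n^3. Hence f(n) ∈ Θ(n^3).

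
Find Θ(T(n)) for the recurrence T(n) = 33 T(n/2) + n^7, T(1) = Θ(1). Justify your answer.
T(n) = Θ(n^7)

log_2 33 ≈ 5.044. f(n) = n^7 dominates n^(log_2 33) since 7 > 5.044, and the regularity condition a·f(n/b) = 33·(n/2)^7 = (33/128)·n^7 ≤ c·f(n) holds with c = 33/128 ≈ 0.258 < 1. So this is Case 3: T(n) = Θ(f(n)) = Θ(n^7).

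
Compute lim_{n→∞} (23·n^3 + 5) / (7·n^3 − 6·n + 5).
lim = 23/7

For large n the leading n^3 terms dominate both numerator and denominator. Dividing top and bottom by n^3, every other term tends to 0, leaving 23/7.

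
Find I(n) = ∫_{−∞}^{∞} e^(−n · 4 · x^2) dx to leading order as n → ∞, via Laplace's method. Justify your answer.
I(n) = sqrt(π/(4n))

Here φ(x) = 4 · x^2 has its unique minimum at x* = 0 with φ(x*) = 0 and φ''(x*) = 8. Laplace's method gives
  I(n) ~ e^(−n φ(x*)) · sqrt(2π / (n · φ''(x*))) = sqrt(2π / (8n)) = sqrt(π/(4n)).
This is exact: substituting u = (x − 0)·sqrt(4n) gives I(n) = (1/sqrt(4n)) ∫_{−∞}^{∞} e^(−u^2) du = sqrt(π/(4n)).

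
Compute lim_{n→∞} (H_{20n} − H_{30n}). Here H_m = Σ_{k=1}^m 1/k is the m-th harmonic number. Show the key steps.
lim = ln(20/30) = ln(2/3)

Euler-Maclaurin gives H_m = ln m + γ + 1/(2m) + O(1/m^2). The γ and O(1/m) terms cancel in the difference:
  H_{20n} − H_{30n} = ln(20n) − ln(30n) + O(1/n) = ln(20/30) + O(1/n).
Hence the limit is ln(20/30) = ln(2/3).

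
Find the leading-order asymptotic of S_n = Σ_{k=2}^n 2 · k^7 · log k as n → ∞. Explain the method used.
S_n ~ n^8 log n / 4 − n^8 / 32

By integral comparison, S_n = ∫_1^n 2 · x^7 · log x dx + O(n^7 · log n). For the integral, ∫ x^7 log x dx = n^8 log n / 8 − n^8/64 (integration by parts). Hence S_n ~ n^8 log n / 4 − n^8 / 32.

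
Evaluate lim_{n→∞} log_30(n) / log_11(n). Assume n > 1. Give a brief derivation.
lim = ln(11) / ln(30) = log_30(11)

Change of base: log_30(n) = ln n / ln 30 and log_11(n) = ln n / ln 11. The ratio is (ln n / ln 30) · (ln 11 / ln n) = ln 11 / ln 30, a constant independent of n. So the limit is ln 11 / ln 30 = log_30(11).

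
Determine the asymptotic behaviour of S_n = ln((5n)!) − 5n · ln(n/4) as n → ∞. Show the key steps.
S_n ~ 5n · (ln 20 − 1) + O(ln n)

Stirling: ln((5n)!) = 5n ln(5n) − 5n + O(ln n).
  S_n = 5n ln(5n) − 5n − 5n ln(n/4) + O(ln n)
      = 5n ln(5n) − 5n ln n + 5n ln 4 − 5n + O(ln n)
      = 5n ln 5 + 5n ln 4 − 5n + O(ln n)
      = 5n (ln 20 − 1) + O(ln n).
Numerically ln(20) − 1 ≈ 1.9957.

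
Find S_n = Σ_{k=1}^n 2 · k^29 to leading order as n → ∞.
S_n ~ n^30 / 15

By integral comparison (Euler-Maclaurin), Σ_{k=1}^n 2 · k^29 = 2 · ∫_0^n x^29 dx + O(n^29) = 2 · n^30/30 = n^30 / 15 + O(n^29). (Equivalently, Faulhaber's formula gives the same leading term.)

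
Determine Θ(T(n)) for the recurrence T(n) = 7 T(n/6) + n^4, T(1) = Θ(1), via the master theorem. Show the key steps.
T(n) = Θ(n^4)

log_6 7 ≈ 1.086. f(n) = n^4 dominates n^(log_6 7) since 4 > 1.086, and the regularity condition a·f(n/b) = 7·(n/6)^4 = (7/1296)·n^4 ≤ c·f(n) holds with c = 7/1296 ≈ 0.0054 < 1. So this is Case 3: T(n) = Θ(f(n)) = Θ(n^4).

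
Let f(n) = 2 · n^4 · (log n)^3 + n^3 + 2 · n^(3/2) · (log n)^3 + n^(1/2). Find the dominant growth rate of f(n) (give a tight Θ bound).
f(n) ∈ Θ(n^4 · (log n)^3)

Compare the terms by growth order. For large n, n^a · (log n)^b dominates n^a' · (log n)^b' iff a > a', or (a = a' and b > b'). Ranking the 4 terms shows the dominant one is 2 · n^4 · (log n)^3. Hence f(n) ∈ Θ(n^4 · (log n)^3).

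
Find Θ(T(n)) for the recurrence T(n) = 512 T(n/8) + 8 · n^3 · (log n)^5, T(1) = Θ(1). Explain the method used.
T(n) = Θ(n^3 · (log n)^6)

Here log_8 512 = 3 and f(n) = 8 · n^3 · (log n)^5 = Θ(n^(log_8 512) · (log n)^5). This is the extended Case 2 of the master theorem (f matches the critical exponent up to log factors), giving T(n) = Θ(n^(log_8 512) · (log n)^(5+1)) = Θ(n^3 · (log n)^6).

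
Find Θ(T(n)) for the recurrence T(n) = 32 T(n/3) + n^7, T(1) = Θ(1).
T(n) = Θ(n^7)

log_3 32 ≈ 3.155. f(n) = n^7 dominates n^(log_3 32) since 7 > 3.155, and the regularity condition a·f(n/b) = 32·(n/3)^7 = (32/2187)·n^7 ≤ c·f(n) holds with c = 32/2187 ≈ 0.0146 < 1. So this is Case 3: T(n) = Θ(f(n)) = Θ(n^7).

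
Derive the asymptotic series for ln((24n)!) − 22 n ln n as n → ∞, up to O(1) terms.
ln((24n)!) − 22 n ln n = 2 n ln n + 24(ln 24 − 1) n + (1/2) ln(2π·24n) + O(1/n)

Stirling: ln((24n)!) = 24n ln(24n) − 24n + (1/2) ln(2π·24n) + O(1/n).
Expand 24n ln(24n) = 24n (ln n + ln 24) = 24n ln n + 24n ln 24.
Subtract 22n ln n: leading term is (24 − 22) n ln n = 2 n ln n. The next term is 24n ln 24 − 24n = 24(ln 24 − 1) n. Then the (1/2) ln(2π·24n) correction.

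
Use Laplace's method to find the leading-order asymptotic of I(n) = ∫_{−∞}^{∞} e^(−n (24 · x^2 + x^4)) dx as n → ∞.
I(n) ~ sqrt(π/(24n))

φ(x) = 24 · x^2 + x^4 has its unique global minimum at x* = 0 (since φ'(x) = 48x + 4x^3 = 0 only at x = 0 for real x with both coefficients positive, and φ → ∞ as |x| → ∞). At x* = 0, φ(0) = 0 and φ''(0) = 48. Laplace's method then gives
  I(n) ~ sqrt(2π / (n · φ''(0))) · e^(−n φ(0)) = sqrt(2π / (48n)) = sqrt(π/(24n)).
The x^4 term contributes only at subleading order (an O(1/n) relative correction).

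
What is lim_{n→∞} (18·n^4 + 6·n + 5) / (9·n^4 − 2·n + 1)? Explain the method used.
lim = 18/9 = 2

For large n the leading n^4 terms dominate both numerator and denominator. Dividing top and bottom by n^4, every other term tends to 0, leaving 18/9 = 2.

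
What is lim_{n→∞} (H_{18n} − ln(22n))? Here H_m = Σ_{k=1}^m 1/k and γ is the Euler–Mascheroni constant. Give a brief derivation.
lim = ln(9/11) + γ

By Euler-Maclaurin, H_m = ln m + γ + O(1/m). So
  H_{18n} − ln(22n) = ln(18n) + γ − ln(22n) + O(1/n)
                       = ln(18/22) + γ + O(1/n).
Hence the limit is ln(18/22) + γ (= ln(9/11)).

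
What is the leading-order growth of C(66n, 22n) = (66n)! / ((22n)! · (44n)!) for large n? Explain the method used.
C(66n, 22n) ~ (27/4)^(22n) · sqrt(3/(4π·22n))

Write N = 22n. Apply Stirling to each factorial:
  (3N)! ~ sqrt(2π·3N) · (3N/e)^(3N),
  N! ~ sqrt(2π N) · (N/e)^N,
  (2N)! ~ sqrt(2π·2N) · (2N/e)^(2N).
The exponential factors combine to (3N)^(3N) / (N^N · (2N)^(2N)) = 3^(3N)/2^(2N) = (3^3/2^2)^N = (27/4)^N.
The square-root prefactors combine to sqrt(2π·3N) / (sqrt(2π N)·sqrt(2π·2N)) = sqrt(3 / (2π·2·N)) = sqrt(3/(4π·22n)).
Substituting N = 22n: C(66n, 22n) ~ (27/4)^(22n) · sqrt(3/(4π·22n)).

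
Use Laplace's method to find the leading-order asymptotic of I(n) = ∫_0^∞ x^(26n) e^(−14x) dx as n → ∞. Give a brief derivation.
I(n) ~ (sqrt(2π·26n) / 14) · (26n/(14e))^(26n)

Write the integrand as exp(26n ln x − 14x) and set f(x) = 26n ln x − 14x. Then f'(x) = 26n/x − 14 = 0 at x* = 26n/14, and f''(x*) = −26n/x*^2 = −14^2/(26n). Laplace's method (interior maximum) gives
  I(n) ~ e^(f(x*)) · sqrt(2π / |f''(x*)|)
        = exp(26n ln(26n/14) − 26n) · sqrt(2π · 26n / 14^2)
        = (26n/14)^(26n) e^(−26n) · sqrt(2π·26n) / 14
        = (sqrt(2π·26n) / 14) · (26n/(14e))^(26n).
This matches Γ(26n+1)/14^(26n+1) with Stirling applied to Γ.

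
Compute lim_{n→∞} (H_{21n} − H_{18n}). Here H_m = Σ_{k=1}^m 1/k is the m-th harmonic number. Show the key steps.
lim = ln(21/18) = ln(7/6)

Euler-Maclaurin gives H_m = ln m + γ + 1/(2m) + O(1/m^2). The γ and O(1/m) terms cancel in the difference:
  H_{21n} − H_{18n} = ln(21n) − ln(18n) + O(1/n) = ln(21/18) + O(1/n).
Hence the limit is ln(21/18) = ln(7/6).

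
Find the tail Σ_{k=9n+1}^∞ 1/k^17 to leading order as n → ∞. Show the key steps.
Σ_{k>9n} 1/k^17 ~ 1/(16 · (9n)^16)

Compare to the integral: ∫_{9n}^∞ x^(−17) dx = [−x^(−16)/16]_{9n}^∞ = 1/((17−1)·(9n)^16). Euler-Maclaurin then gives
  Σ_{k>9n} 1/k^17 = ∫_{9n}^∞ dx/x^17 − 1/(2·(9n)^17) + O(1/(9n)^18).
(Equivalently this is ζ(17) − Σ_{k≤9n} 1/k^17.)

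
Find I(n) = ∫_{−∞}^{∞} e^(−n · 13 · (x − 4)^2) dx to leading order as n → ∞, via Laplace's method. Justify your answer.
I(n) = sqrt(π/(13n))

Here φ(x) = 13 · (x − 4)^2 has its unique minimum at x* = 4 with φ(x*) = 0 and φ''(x*) = 26. Laplace's method gives
  I(n) ~ e^(−n φ(x*)) · sqrt(2π / (n · φ''(x*))) = sqrt(2π / (26n)) = sqrt(π/(13n)).
This is exact: substituting u = (x − 4)·sqrt(13n) gives I(n) = (1/sqrt(13n)) ∫_{−∞}^{∞} e^(−u^2) du = sqrt(π/(13n)).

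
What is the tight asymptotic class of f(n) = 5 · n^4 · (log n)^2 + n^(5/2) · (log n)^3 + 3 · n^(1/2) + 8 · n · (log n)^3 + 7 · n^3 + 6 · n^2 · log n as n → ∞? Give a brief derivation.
f(n) ∈ Θ(n^4 · (log n)^2)

Compare the terms by growth order. For large n, n^a · (log n)^b dominates n^a' · (log n)^b' iff a > a', or (a = a' and b > b'). Ranking the 6 terms shows the dominant one is 5 · n^4 · (log n)^2. Hence f(n) ∈ Θ(n^4 · (log n)^2).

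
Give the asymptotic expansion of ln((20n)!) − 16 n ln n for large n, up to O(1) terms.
ln((20n)!) − 16 n ln n = 4 n ln n + 20(ln 20 − 1) n + (1/2) ln(2π·20n) + O(1/n)

Stirling: ln((20n)!) = 20n ln(20n) − 20n + (1/2) ln(2π·20n) + O(1/n).
Expand 20n ln(20n) = 20n (ln n + ln 20) = 20n ln n + 20n ln 20.
Subtract 16n ln n: leading term is (20 − 16) n ln n = 4 n ln n. The next term is 20n ln 20 − 20n = 20(ln 20 − 1) n. Then the (1/2) ln(2π·20n) correction.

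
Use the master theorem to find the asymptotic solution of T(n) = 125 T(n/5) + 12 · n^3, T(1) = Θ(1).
T(n) = Θ(n^3 log n)

log_5 125 = 3, and f(n) = 12 · n^3 = Θ(n^(log_5 125)). This is Case 2 of the master theorem: T(n) = Θ(f(n) · log n) = Θ(n^3 log n).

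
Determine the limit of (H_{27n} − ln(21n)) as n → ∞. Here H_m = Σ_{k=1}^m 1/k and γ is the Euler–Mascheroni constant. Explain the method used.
lim = ln(9/7) + γ

By Euler-Maclaurin, H_m = ln m + γ + O(1/m). So
  H_{27n} − ln(21n) = ln(27n) + γ − ln(21n) + O(1/n)
                       = ln(27/21) + γ + O(1/n).
Hence the limit is ln(27/21) + γ (= ln(9/7)).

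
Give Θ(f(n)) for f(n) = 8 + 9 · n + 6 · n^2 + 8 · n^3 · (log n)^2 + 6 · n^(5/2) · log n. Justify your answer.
f(n) ∈ Θ(n^3 · (log n)^2)

Compare the terms by growth order. For large n, n^a · (log n)^b dominates n^a' · (log n)^b' iff a > a', or (a = a' and b > b'). Ranking the 5 terms shows the dominant one is 8 · n^3 · (log n)^2. Hence f(n) ∈ Θ(n^3 · (log n)^2).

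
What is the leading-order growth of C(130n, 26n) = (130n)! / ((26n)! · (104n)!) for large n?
C(130n, 26n) ~ (3125/256)^(26n) · sqrt(5/(8π·26n))

Write N = 26n. Apply Stirling to each factorial:
  (5N)! ~ sqrt(2π·5N) · (5N/e)^(5N),
  N! ~ sqrt(2π N) · (N/e)^N,
  (4N)! ~ sqrt(2π·4N) · (4N/e)^(4N).
The exponential factors combine to (5N)^(5N) / (N^N · (4N)^(4N)) = 5^(5N)/4^(4N) = (5^5/4^4)^N = (3125/256)^N.
The square-root prefactors combine to sqrt(2π·5N) / (sqrt(2π N)·sqrt(2π·4N)) = sqrt(5 / (2π·4·N)) = sqrt(5/(8π·26n)).
Substituting N = 26n: C(130n, 26n) ~ (3125/256)^(26n) · sqrt(5/(8π·26n)).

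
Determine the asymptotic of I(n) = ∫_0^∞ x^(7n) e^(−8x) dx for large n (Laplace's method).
I(n) ~ (sqrt(2π·7n) / 8) · (7n/(8e))^(7n)

Write the integrand as exp(7n ln x − 8x) and set f(x) = 7n ln x − 8x. Then f'(x) = 7n/x − 8 = 0 at x* = 7n/8, and f''(x*) = −7n/x*^2 = −8^2/(7n). Laplace's method (interior maximum) gives
  I(n) ~ e^(f(x*)) · sqrt(2π / |f''(x*)|)
        = exp(7n ln(7n/8) − 7n) · sqrt(2π · 7n / 8^2)
        = (7n/8)^(7n) e^(−7n) · sqrt(2π·7n) / 8
        = (sqrt(2π·7n) / 8) · (7n/(8e))^(7n).
This matches Γ(7n+1)/8^(7n+1) with Stirling applied to Γ.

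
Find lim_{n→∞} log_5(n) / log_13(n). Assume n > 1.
lim = ln(13) / ln(5) = log_5(13)

Change of base: log_5(n) = ln n / ln 5 and log_13(n) = ln n / ln 13. The ratio is (ln n / ln 5) · (ln 13 / ln n) = ln 13 / ln 5, a constant independent of n. So the limit is ln 13 / ln 5 = log_5(13).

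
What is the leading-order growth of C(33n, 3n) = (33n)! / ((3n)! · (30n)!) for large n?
C(33n, 3n) ~ (285311670611/10000000000)^(3n) · sqrt(11/(20π·3n))

Write N = 3n. Apply Stirling to each factorial:
  (11N)! ~ sqrt(2π·11N) · (11N/e)^(11N),
  N! ~ sqrt(2π N) · (N/e)^N,
  (10N)! ~ sqrt(2π·10N) · (10N/e)^(10N).
The exponential factors combine to (11N)^(11N) / (N^N · (10N)^(10N)) = 11^(11N)/10^(10N) = (11^11/10^10)^N = (285311670611/10000000000)^N.
The square-root prefactors combine to sqrt(2π·11N) / (sqrt(2π N)·sqrt(2π·10N)) = sqrt(11 / (2π·10·N)) = sqrt(11/(20π·3n)).
Substituting N = 3n: C(33n, 3n) ~ (285311670611/10000000000)^(3n) · sqrt(11/(20π·3n)).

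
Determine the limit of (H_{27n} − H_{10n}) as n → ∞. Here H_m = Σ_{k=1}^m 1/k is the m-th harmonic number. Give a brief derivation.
lim = ln(27/10)

Euler-Maclaurin gives H_m = ln m + γ + 1/(2m) + O(1/m^2). The γ and O(1/m) terms cancel in the difference:
  H_{27n} − H_{10n} = ln(27n) − ln(10n) + O(1/n) = ln(27/10) + O(1/n).
Hence the limit is ln(27/10).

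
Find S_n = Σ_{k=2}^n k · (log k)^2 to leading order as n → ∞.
S_n ~ n^2 · (log n)^2 / 2

By integral comparison, S_n = ∫_1^n x · (log x)^2 dx + O(n · (log n)^2). For the integral, the leading term of ∫_1^n x^1 (log x)^2 dx is n^2/2 · (log n)^2 (by repeated integration by parts; each step lowers the log-exponent and produces a relatively O(1/log n) correction). Hence S_n ~ n^2 · (log n)^2 / 2.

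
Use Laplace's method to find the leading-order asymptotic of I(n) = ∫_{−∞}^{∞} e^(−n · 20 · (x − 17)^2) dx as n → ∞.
I(n) = sqrt(π/(20n))

Here φ(x) = 20 · (x − 17)^2 has its unique minimum at x* = 17 with φ(x*) = 0 and φ''(x*) = 40. Laplace's method gives
  I(n) ~ e^(−n φ(x*)) · sqrt(2π / (n · φ''(x*))) = sqrt(2π / (40n)) = sqrt(π/(20n)).
This is exact: substituting u = (x − 17)·sqrt(20n) gives I(n) = (1/sqrt(20n)) ∫_{−∞}^{∞} e^(−u^2) du = sqrt(π/(20n)).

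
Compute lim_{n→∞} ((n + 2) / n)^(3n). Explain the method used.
lim = e^6

Rewrite as (1 + 2/n)^(3n). By the standard limit (1 + x/n)^n → e^x, we have (1 + 2/n)^n → e^2, and raising to the 3rd power gives e^6.
More precisely, ln[(1 + 2/n)^(3n)] = 3n · ln(1 + 2/n) = 3n · (2/n + O(1/n^2)) = 6 + O(1/n) → 6.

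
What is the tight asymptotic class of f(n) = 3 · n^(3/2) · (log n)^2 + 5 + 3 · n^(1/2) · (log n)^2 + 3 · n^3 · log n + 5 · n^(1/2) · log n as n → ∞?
f(n) ∈ Θ(n^3 · log n)

Compare the terms by growth order. For large n, n^a · (log n)^b dominates n^a' · (log n)^b' iff a > a', or (a = a' and b > b'). Ranking the 5 terms shows the dominant one is 3 · n^3 · log n. Hence f(n) ∈ Θ(n^3 · log n).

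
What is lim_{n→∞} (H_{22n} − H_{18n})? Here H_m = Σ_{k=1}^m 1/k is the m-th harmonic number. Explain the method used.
lim = ln(22/18) = ln(11/9)

Euler-Maclaurin gives H_m = ln m + γ + 1/(2m) + O(1/m^2). The γ and O(1/m) terms cancel in the difference:
  H_{22n} − H_{18n} = ln(22n) − ln(18n) + O(1/n) = ln(22/18) + O(1/n).
Hence the limit is ln(22/18) = ln(11/9).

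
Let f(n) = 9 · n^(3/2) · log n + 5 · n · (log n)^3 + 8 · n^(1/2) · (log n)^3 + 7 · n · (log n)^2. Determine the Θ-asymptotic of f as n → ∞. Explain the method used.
f(n) ∈ Θ(n^(3/2) · log n)

Compare the terms by growth order. For large n, n^a · (log n)^b dominates n^a' · (log n)^b' iff a > a', or (a = a' and b > b'). Ranking the 4 terms shows the dominant one is 9 · n^(3/2) · log n. Hence f(n) ∈ Θ(n^(3/2) · log n).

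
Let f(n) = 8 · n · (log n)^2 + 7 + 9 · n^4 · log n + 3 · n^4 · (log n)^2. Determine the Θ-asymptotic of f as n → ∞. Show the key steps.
f(n) ∈ Θ(n^4 · (log n)^2)

Compare the terms by growth order. For large n, n^a · (log n)^b dominates n^a' · (log n)^b' iff a > a', or (a = a' and b > b'). Ranking the 4 terms shows the dominant one is 3 · n^4 · (log n)^2. Hence f(n) ∈ Θ(n^4 · (log n)^2).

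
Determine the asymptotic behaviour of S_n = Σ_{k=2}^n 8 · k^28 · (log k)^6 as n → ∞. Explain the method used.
S_n ~ 8 · n^29 · (log n)^6 / 29

By integral comparison, S_n = ∫_1^n 8 · x^28 · (log x)^6 dx + O(n^28 · (log n)^6). For the integral, the leading term of ∫_1^n x^28 (log x)^6 dx is n^29/29 · (log n)^6 (by repeated integration by parts; each step lowers the log-exponent and produces a relatively O(1/log n) correction). Hence S_n ~ 8 · n^29 · (log n)^6 / 29.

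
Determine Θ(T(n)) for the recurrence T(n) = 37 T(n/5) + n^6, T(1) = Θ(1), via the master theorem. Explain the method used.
T(n) = Θ(n^6)

log_5 37 ≈ 2.244. f(n) = n^6 dominates n^(log_5 37) since 6 > 2.244, and the regularity condition a·f(n/b) = 37·(n/5)^6 = (37/15625)·n^6 ≤ c·f(n) holds with c = 37/15625 ≈ 0.00237 < 1. So this is Case 3: T(n) = Θ(f(n)) = Θ(n^6).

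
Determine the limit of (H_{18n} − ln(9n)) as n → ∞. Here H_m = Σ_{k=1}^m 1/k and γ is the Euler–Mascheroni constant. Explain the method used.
lim = ln 2 + γ

By Euler-Maclaurin, H_m = ln m + γ + O(1/m). So
  H_{18n} − ln(9n) = ln(18n) + γ − ln(9n) + O(1/n)
                       = ln(18/9) + γ + O(1/n).
Hence the limit is ln(18/9) + γ (= ln 2).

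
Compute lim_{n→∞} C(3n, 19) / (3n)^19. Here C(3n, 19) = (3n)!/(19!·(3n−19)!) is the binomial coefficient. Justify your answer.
lim = 1/19! = 1/121645100408832000

With N = 3n → ∞: C(N, 19) / N^19 = [N(N−1)…(N−18)] / (19! · N^19) = (1/19!) · 1 · (1 − 1/(3n)) · … · (1 − 18/(3n)). Each factor → 1 as N → ∞, so the limit is 1/19! = 1/121645100408832000.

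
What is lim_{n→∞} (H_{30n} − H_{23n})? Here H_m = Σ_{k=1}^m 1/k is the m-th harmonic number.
lim = ln(30/23)

Euler-Maclaurin gives H_m = ln m + γ + 1/(2m) + O(1/m^2). The γ and O(1/m) terms cancel in the difference:
  H_{30n} − H_{23n} = ln(30n) − ln(23n) + O(1/n) = ln(30/23) + O(1/n).
Hence the limit is ln(30/23).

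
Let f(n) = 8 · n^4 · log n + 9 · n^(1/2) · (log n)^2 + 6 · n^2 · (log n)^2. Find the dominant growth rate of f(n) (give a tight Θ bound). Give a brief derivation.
f(n) ∈ Θ(n^4 · log n)

Compare the terms by growth order. For large n, n^a · (log n)^b dominates n^a' · (log n)^b' iff a > a', or (a = a' and b > b'). Ranking the 3 terms shows the dominant one is 8 · n^4 · log n. Hence f(n) ∈ Θ(n^4 · log n).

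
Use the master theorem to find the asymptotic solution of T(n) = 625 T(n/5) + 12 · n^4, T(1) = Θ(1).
T(n) = Θ(n^4 log n)

log_5 625 = 4, and f(n) = 12 · n^4 = Θ(n^(log_5 625)). This is Case 2 of the master theorem: T(n) = Θ(f(n) · log n) = Θ(n^4 log n).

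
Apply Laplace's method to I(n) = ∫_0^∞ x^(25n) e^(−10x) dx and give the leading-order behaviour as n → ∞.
I(n) ~ (sqrt(2π·25n) / 10) · (25n/(10e))^(25n)

Write the integrand as exp(25n ln x − 10x) and set f(x) = 25n ln x − 10x. Then f'(x) = 25n/x − 10 = 0 at x* = 25n/10, and f''(x*) = −25n/x*^2 = −10^2/(25n). Laplace's method (interior maximum) gives
  I(n) ~ e^(f(x*)) · sqrt(2π / |f''(x*)|)
        = exp(25n ln(25n/10) − 25n) · sqrt(2π · 25n / 10^2)
        = (25n/10)^(25n) e^(−25n) · sqrt(2π·25n) / 10
        = (sqrt(2π·25n) / 10) · (25n/(10e))^(25n).
This matches Γ(25n+1)/10^(25n+1) with Stirling applied to Γ.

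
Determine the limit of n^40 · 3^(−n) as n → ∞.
lim = 0

Exponentials with base > 1 dominate every fixed polynomial: for any fixed c, n^c / 3^n → 0 as n → ∞ (e.g. by the ratio test, or by writing 3^n = e^(n ln 3) and noting e^(n ln 3) / n^c → ∞). Hence n^40 · 3^(−n) = n^40 / 3^n → 0.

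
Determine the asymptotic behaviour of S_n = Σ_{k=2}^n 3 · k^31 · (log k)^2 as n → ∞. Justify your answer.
S_n ~ 3 · n^32 · (log n)^2 / 32

By integral comparison, S_n = ∫_1^n 3 · x^31 · (log x)^2 dx + O(n^31 · (log n)^2). For the integral, the leading term of ∫_1^n x^31 (log x)^2 dx is n^32/32 · (log n)^2 (by repeated integration by parts; each step lowers the log-exponent and produces a relatively O(1/log n) correction). Hence S_n ~ 3 · n^32 · (log n)^2 / 32.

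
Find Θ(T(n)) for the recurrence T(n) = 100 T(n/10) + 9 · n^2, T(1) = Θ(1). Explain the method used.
T(n) = Θ(n^2 log n)

log_10 100 = 2, and f(n) = 9 · n^2 = Θ(n^(log_10 100)). This is Case 2 of the master theorem: T(n) = Θ(f(n) · log n) = Θ(n^2 log n).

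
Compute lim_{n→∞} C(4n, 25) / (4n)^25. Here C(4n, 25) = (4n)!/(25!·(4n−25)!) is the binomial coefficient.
lim = 1/25! = 1/15511210043330985984000000

With N = 4n → ∞: C(N, 25) / N^25 = [N(N−1)…(N−24)] / (25! · N^25) = (1/25!) · 1 · (1 − 1/(4n)) · … · (1 − 24/(4n)). Each factor → 1 as N → ∞, so the limit is 1/25! = 1/15511210043330985984000000.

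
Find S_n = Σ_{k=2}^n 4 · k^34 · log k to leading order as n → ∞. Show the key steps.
S_n ~ 4 · n^35 log n / 35 − 4 · n^35 / 1225

By integral comparison, S_n = ∫_1^n 4 · x^34 · log x dx + O(n^34 · log n). For the integral, ∫ x^34 log x dx = n^35 log n / 35 − n^35/1225 (integration by parts). Hence S_n ~ 4 · n^35 log n / 35 − 4 · n^35 / 1225.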